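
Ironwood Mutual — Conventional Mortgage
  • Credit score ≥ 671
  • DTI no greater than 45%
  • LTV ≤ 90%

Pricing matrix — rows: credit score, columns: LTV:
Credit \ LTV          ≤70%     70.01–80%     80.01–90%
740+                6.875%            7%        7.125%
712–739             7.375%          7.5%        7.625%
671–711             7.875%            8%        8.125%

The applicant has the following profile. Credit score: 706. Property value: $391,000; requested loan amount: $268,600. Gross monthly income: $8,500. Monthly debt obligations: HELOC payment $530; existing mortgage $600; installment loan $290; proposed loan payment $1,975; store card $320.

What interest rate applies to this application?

7.875%

Credit score 706 ≥ 671; Total monthly debts = (530 + 600 + 290 + 1,975 + 320) = 3,715. DTI = 3,715/8,500 = 43.7% ≤ 45%
Loan-to-value = 268,600/391,000 = 68.7% — pass (90% max)
Row: 706 falls in 671–711. Column: 68.7% falls in ≤70%. Rate = 7.875%.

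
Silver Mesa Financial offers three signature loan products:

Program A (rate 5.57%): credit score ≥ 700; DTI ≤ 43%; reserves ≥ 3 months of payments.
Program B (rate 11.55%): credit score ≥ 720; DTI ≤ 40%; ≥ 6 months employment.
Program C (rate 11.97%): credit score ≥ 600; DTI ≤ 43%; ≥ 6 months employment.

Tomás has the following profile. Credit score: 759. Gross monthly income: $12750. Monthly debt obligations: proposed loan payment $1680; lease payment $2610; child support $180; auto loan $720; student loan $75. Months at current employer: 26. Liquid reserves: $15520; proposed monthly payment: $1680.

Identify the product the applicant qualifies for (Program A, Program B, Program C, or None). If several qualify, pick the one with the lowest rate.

Program A

Total debts = (1,680 + 2,610 + 180 + 720 + 75) = 5,265; DTI = 5,265/12,750 = 41.3%.
Reserves = 15,520/1,680 = 9.2 months.
Program A: score 759 ≥ 700; DTI 41.3% ≤ 43%; reserves 9.2 ≥ 3 mo → qualifies.
Program B: score 759 ≥ 720; DTI 41.3% > 40%; employment 26 ≥ 6 mo → does not qualify.
Program C: score 759 ≥ 600; DTI 41.3% ≤ 43%; employment 26 ≥ 6 mo → qualifies.
Qualifying: Program A, Program C. Lowest rate is 5.57% → Program A.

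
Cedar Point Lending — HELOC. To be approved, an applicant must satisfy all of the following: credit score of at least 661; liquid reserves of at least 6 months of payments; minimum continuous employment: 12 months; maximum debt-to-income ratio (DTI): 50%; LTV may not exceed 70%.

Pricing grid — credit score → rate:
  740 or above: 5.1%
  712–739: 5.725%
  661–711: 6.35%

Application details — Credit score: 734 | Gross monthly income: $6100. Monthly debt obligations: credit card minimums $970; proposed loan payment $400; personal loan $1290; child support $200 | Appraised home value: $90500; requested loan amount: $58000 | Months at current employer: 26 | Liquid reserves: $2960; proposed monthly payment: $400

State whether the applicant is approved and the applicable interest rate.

Credit score 734 ≥ 661 (meets minimum)
Total monthly debts = (970 + 400 + 1,290 + 200) = 2,860. DTI: 2,860 ÷ 6,100 = 46.9%, within the 50% cap
Employment 26 ≥ 12 months
LTV = 58,000/90,500 = 64.1% ≤ 70%
Reserves = 2,960/400 = 7.4 months ≥ 6
All requirements met. Score 734 falls in the 712–739 tier → 5.725%.

Approved at 5.725%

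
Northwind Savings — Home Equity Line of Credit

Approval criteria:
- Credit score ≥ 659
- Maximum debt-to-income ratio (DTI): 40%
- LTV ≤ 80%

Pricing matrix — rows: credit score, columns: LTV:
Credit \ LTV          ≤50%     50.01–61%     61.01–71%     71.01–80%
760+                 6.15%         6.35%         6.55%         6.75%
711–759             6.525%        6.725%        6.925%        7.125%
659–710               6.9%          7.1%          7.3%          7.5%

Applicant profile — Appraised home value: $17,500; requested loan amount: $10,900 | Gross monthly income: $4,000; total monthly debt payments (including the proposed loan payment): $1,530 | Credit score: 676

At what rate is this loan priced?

Credit score 676 ≥ 659; DTI: 1,530 ÷ 4,000 = 38.2%, within the 40% cap
LTV = 10,900/17,500 = 62.3% ≤ 80%
Row: 676 falls in 659–710. Column: 62.3% falls in 61.01–71%. Rate = 7.3%.

7.3%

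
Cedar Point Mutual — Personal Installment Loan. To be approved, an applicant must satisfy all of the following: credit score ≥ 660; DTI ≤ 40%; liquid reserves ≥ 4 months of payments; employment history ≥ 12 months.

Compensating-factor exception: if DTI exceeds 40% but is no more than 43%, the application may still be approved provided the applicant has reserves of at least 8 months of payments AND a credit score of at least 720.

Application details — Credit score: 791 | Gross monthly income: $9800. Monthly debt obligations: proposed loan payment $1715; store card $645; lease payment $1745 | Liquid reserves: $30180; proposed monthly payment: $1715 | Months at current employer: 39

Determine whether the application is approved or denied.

Approved

Credit score 791 ≥ 660 (meets base)
Total debts = (1,715 + 645 + 1,745) = 4,105. DTI = 4,105/9,800 = 41.9% > 40% — standard DTI limit exceeded.
Reserves: 30,180 ÷ 1,715 = 17.6 months (meets 4-month minimum)
Employment 39 ≥ 12 months
DTI 41.9% is within the 40%–43% exception band; checking compensating factors.
Reserves 17.6 ≥ 8 months; credit score 791 ≥ 720.
Both compensating conditions met → exception applies.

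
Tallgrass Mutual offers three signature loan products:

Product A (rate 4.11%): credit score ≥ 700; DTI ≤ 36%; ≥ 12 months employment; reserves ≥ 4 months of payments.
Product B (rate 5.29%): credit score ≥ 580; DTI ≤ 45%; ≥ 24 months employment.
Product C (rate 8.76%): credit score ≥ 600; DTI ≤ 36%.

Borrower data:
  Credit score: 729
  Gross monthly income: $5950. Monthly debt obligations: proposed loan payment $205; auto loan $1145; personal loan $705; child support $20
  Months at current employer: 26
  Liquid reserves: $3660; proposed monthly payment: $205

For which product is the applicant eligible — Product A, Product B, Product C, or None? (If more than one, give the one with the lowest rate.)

Total debts = (205 + 1,145 + 705 + 20) = 2,075; DTI = 2,075/5,950 = 34.9%.
Reserves = 3,660/205 = 17.9 months.
Product A: score 729 ≥ 700; DTI 34.9% ≤ 36%; employment 26 ≥ 12 mo; reserves 17.9 ≥ 4 mo → qualifies.
Product B: score 729 ≥ 580; DTI 34.9% ≤ 45%; employment 26 ≥ 24 mo → qualifies.
Product C: score 729 ≥ 600; DTI 34.9% ≤ 36% → qualifies.
Qualifying: Product A, Product B, Product C. Lowest rate is 4.11% → Product A.

Product A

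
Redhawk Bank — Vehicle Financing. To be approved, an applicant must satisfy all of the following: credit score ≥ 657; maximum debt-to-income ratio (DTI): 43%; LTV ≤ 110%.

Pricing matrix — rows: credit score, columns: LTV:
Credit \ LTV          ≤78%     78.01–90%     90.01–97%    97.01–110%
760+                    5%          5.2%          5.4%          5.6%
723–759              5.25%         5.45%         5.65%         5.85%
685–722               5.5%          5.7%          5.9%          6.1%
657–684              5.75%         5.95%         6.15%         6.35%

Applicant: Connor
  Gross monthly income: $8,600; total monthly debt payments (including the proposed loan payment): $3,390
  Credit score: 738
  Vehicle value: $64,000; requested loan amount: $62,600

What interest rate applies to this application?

Credit score 738 ≥ 657; Debt-to-income = 3,390/8,600 = 39.4% — meets 43% limit
LTV: 62,600 ÷ 64,000 = 97.8%, within 110% cap
Score 738 is in the 723–759 band; LTV 97.8% is in the 97.01–110% band → 5.85%.

5.85%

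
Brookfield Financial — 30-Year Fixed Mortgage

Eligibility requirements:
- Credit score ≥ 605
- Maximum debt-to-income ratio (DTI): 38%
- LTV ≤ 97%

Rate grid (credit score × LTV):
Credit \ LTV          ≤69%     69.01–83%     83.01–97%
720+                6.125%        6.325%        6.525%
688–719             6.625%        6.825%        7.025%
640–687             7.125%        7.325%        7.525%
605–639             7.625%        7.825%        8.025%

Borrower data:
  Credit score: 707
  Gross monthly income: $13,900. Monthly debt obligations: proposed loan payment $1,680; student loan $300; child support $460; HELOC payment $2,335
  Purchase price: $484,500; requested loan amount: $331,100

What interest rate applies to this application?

6.625%

Credit score 707 ≥ 605; Total monthly debts = (1,680 + 300 + 460 + 2,335) = 4,775. DTI = 4,775/13,900 = 34.4% ≤ 38%
LTV = 331,100/484,500 = 68.3% ≤ 97%
Row: 707 falls in 688–719. Column: 68.3% falls in ≤69%. Rate = 6.625%.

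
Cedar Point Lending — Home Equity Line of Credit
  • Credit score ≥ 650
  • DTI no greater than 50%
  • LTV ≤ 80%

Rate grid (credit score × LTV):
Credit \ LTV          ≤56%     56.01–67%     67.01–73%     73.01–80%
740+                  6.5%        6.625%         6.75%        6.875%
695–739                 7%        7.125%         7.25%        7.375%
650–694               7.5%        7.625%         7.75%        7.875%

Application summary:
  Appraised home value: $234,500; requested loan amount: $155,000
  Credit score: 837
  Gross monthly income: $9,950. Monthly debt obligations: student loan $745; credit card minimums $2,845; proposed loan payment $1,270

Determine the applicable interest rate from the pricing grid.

Credit score 837 ≥ 650; Total monthly debts = (745 + 2,845 + 1,270) = 4,860. DTI = 4,860/9,950 = 48.8% ≤ 50%
LTV = 155,000/234,500 = 66.1% ≤ 80%
Row: 837 falls in 740+. Column: 66.1% falls in 56.01–67%. Rate = 6.625%.

6.625%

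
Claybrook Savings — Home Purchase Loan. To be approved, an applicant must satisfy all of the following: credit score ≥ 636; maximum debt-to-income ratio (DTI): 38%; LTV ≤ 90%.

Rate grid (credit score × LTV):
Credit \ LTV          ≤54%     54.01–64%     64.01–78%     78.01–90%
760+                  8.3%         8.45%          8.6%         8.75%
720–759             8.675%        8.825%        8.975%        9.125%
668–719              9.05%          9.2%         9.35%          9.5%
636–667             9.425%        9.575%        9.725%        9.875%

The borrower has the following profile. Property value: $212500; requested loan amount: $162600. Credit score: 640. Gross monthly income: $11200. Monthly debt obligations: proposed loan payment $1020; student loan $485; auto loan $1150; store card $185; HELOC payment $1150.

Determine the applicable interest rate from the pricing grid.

9.725%

Credit score 640 ≥ 636; Total monthly debts = (1,020 + 485 + 1,150 + 185 + 1,150) = 3,990. DTI: 3,990 ÷ 11,200 = 35.6%, within the 38% cap
LTV = 162,600/212,500 = 76.5% ≤ 90%
Credit 640 → row 636–667; LTV 76.5% → column 64.01–78%. Grid cell → 9.725%.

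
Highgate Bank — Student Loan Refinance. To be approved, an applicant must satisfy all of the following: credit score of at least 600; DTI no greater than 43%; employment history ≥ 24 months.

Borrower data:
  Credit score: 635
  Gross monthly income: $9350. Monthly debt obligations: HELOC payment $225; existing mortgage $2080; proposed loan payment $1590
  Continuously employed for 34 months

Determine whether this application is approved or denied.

Credit score 635 ≥ 600 (meets)
Total monthly debts = (225 + 2,080 + 1,590) = 3,895. DTI = 3,895/9,350 = 41.7% ≤ 43%
Employment 34 ≥ 24 months
All criteria satisfied.

Approved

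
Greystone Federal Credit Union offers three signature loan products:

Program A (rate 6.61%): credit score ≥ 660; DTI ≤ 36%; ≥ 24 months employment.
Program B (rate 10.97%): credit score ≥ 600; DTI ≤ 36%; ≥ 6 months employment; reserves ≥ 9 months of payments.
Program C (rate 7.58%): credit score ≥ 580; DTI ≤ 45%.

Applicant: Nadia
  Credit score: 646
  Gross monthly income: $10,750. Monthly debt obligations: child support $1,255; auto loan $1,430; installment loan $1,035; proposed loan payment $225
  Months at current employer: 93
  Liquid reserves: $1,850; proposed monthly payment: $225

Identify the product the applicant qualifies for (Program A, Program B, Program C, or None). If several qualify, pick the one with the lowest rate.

Program C

Total debts = (1,255 + 1,430 + 1,035 + 225) = 3,945; DTI = 3,945/10,750 = 36.7%.
Reserves = 1,850/225 = 8.2 months.
Program A: score 646 < 660; DTI 36.7% > 36%; employment 93 ≥ 24 mo → does not qualify.
Program B: score 646 ≥ 600; DTI 36.7% > 36%; employment 93 ≥ 6 mo; reserves 8.2 < 9 mo → does not qualify.
Program C: score 646 ≥ 580; DTI 36.7% ≤ 45% → qualifies.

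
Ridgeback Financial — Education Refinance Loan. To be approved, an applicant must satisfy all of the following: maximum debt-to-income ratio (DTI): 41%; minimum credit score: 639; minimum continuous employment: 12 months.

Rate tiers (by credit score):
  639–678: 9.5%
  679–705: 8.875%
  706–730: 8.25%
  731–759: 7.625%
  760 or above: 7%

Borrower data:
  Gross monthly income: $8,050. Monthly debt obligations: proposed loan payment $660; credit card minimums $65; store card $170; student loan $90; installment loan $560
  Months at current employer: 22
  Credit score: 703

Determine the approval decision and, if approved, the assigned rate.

Approved at 8.875%

Credit score 703 ≥ 639 (meets minimum)
Total monthly debts = (660 + 65 + 170 + 90 + 560) = 1,545. DTI = 1,545/8,050 = 19.2% ≤ 41%
Employment 22 ≥ 12 months
All requirements met. Score 703 falls in the 679–705 tier → 8.875%.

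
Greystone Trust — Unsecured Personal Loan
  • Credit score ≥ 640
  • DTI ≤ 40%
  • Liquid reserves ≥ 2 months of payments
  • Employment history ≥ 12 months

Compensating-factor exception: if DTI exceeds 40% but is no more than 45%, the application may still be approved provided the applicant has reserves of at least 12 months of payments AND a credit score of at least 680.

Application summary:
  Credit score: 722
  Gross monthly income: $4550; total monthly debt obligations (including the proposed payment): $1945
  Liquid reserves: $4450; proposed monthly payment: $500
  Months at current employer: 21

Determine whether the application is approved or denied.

Denied

Credit score 722 ≥ 640 (meets base)
DTI = 1,945/4,550 = 42.7% > 40% — standard DTI limit exceeded.
Reserves = 4,450/500 = 8.9 months ≥ 2
Employment 21 ≥ 12 months
DTI 42.7% is within the 40%–45% exception band; checking compensating factors.
Override check — reserves: 8.9 mo (short of 12); score: 722 (ok).
Compensating-factor requirement not fully met.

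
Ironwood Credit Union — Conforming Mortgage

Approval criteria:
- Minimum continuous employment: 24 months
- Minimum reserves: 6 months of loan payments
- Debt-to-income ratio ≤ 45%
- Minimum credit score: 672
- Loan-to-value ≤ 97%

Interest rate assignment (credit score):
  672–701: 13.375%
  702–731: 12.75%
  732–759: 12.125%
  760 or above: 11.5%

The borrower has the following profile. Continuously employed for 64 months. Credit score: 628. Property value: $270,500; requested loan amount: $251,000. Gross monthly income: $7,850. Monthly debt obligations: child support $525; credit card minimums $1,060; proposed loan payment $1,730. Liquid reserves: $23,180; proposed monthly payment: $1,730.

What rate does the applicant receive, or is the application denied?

Denied

Credit score 628 < 672 (below minimum)
Liquid reserves cover 23,180/1,730 = 13.4 months — ≥ 6 required
Total monthly debts = (525 + 1,060 + 1,730) = 3,315. DTI: 3,315 ÷ 7,850 = 42.2%, within the 45% cap
LTV = 251,000/270,500 = 92.8% ≤ 97%
Employment 64 ≥ 24 months
Not all requirements met → denied.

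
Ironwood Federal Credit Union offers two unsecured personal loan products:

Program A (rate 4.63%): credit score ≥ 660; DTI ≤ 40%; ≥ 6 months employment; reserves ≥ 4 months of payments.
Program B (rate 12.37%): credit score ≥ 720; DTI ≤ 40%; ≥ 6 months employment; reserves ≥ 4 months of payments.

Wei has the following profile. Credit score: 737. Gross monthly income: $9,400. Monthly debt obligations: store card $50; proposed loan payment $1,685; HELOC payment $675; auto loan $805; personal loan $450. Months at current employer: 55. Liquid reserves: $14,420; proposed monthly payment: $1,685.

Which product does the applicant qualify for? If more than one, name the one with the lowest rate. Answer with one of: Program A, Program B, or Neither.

Program A

Total debts = (50 + 1,685 + 675 + 805 + 450) = 3,665; DTI = 3,665/9,400 = 39%.
Reserves = 14,420/1,685 = 8.6 months.
Program A: score 737 ≥ 660; DTI 39% ≤ 40%; employment 55 ≥ 6 mo; reserves 8.6 ≥ 4 mo → qualifies.
Program B: score 737 ≥ 720; DTI 39% ≤ 40%; employment 55 ≥ 6 mo; reserves 8.6 ≥ 4 mo → qualifies.
Qualifying: Program A, Program B. Lowest rate is 4.63% → Program A.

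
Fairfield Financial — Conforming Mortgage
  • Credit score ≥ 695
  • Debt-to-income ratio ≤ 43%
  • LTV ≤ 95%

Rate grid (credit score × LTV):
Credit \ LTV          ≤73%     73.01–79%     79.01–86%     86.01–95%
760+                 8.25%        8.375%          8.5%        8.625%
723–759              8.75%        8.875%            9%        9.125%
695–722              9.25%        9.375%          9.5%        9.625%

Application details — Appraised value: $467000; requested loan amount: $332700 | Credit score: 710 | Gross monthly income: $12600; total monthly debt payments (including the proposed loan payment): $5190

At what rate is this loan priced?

9.25%

Credit score 710 ≥ 695; DTI = 5,190/12,600 = 41.2% ≤ 43%
Loan-to-value = 332,700/467,000 = 71.2% — pass (95% max)
Credit 710 → row 695–722; LTV 71.2% → column ≤73%. Grid cell → 9.25%.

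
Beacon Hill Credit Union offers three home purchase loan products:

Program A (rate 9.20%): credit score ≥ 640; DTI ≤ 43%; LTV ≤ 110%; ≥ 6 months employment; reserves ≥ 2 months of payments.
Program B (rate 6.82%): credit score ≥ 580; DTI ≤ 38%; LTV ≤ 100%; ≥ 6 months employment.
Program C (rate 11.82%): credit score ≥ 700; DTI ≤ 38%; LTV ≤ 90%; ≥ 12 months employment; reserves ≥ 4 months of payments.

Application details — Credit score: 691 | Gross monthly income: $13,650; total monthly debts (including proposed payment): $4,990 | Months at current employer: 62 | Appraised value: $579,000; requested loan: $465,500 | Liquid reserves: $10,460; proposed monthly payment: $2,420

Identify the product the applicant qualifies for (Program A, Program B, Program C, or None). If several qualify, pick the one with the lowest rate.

DTI = 4,990/13,650 = 36.6%.
LTV = 465,500/579,000 = 80.4%.
Reserves = 10,460/2,420 = 4.3 months.
Program A: score 691 ≥ 640; DTI 36.6% ≤ 43%; LTV 80.4% ≤ 110%; employment 62 ≥ 6 mo; reserves 4.3 ≥ 2 mo → qualifies.
Program B: score 691 ≥ 580; DTI 36.6% ≤ 38%; LTV 80.4% ≤ 100%; employment 62 ≥ 6 mo → qualifies.
Program C: score 691 < 700; DTI 36.6% ≤ 38%; LTV 80.4% ≤ 90%; employment 62 ≥ 12 mo; reserves 4.3 ≥ 4 mo → does not qualify.
Qualifying: Program A, Program B. Lowest rate is 6.82% → Program B.

Program B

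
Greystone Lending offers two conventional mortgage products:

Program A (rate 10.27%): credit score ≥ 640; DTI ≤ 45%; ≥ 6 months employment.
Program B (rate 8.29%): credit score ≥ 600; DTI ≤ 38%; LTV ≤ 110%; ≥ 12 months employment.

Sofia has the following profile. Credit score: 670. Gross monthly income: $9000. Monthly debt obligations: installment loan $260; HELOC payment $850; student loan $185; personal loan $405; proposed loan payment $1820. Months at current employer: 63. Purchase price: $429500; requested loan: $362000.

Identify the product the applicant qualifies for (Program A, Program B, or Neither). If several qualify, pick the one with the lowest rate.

Program A

Total debts = (260 + 850 + 185 + 405 + 1,820) = 3,520; DTI = 3,520/9,000 = 39.1%.
LTV = 362,000/429,500 = 84.3%.
Program A: score 670 ≥ 640; DTI 39.1% ≤ 45%; employment 63 ≥ 6 mo → qualifies.
Program B: score 670 ≥ 600; DTI 39.1% > 38%; LTV 84.3% ≤ 110%; employment 63 ≥ 12 mo → does not qualify.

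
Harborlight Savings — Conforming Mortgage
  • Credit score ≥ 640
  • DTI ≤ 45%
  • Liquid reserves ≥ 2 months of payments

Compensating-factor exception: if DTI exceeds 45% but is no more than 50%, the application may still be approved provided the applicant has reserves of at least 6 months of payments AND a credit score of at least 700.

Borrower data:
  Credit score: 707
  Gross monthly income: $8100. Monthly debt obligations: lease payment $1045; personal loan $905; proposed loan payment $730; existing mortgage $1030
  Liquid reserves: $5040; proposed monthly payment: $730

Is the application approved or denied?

Credit score 707 ≥ 640 (meets base)
Total debts = (1,045 + 905 + 730 + 1,030) = 3,710. DTI: 3,710 ÷ 8,100 = 45.8%, over the 45% base limit.
Reserves = 5,040/730 = 6.9 months ≥ 2
45.8% falls in the override range (45%–50%), so the compensating-factor test applies.
Override check — reserves: 6.9 mo (ok); score: 707 (ok).
Both compensating conditions met → exception applies.

Approved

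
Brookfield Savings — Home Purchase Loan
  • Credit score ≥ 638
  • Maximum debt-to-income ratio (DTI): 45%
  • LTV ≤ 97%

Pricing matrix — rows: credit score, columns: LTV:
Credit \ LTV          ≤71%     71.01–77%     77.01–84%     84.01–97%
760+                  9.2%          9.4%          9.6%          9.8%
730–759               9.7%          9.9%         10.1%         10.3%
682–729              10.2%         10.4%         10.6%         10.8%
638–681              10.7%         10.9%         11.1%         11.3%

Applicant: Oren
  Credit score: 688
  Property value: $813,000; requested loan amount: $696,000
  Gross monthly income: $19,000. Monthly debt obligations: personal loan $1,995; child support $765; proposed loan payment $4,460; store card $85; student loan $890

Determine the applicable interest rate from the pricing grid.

Credit score 688 ≥ 638; Total monthly debts = (1,995 + 765 + 4,460 + 85 + 890) = 8,195. Debt-to-income = 8,195/19,000 = 43.1% — meets 45% limit
LTV = 696,000/813,000 = 85.6% ≤ 97%
Credit 688 → row 682–729; LTV 85.6% → column 84.01–97%. Grid cell → 10.8%.

10.8%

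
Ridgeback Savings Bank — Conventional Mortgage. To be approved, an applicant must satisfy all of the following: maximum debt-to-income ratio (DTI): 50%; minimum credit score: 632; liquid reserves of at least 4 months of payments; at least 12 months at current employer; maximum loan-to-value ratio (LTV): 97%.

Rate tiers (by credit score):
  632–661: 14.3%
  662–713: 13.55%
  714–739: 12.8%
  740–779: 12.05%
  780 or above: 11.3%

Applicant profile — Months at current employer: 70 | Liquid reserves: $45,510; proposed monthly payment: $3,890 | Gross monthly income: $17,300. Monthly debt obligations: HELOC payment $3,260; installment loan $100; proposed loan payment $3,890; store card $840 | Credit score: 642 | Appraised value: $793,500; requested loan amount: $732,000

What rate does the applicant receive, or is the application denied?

Credit score 642 ≥ 632 (meets minimum)
Reserves = 45,510/3,890 = 11.7 months ≥ 4
LTV: 732,000 ÷ 793,500 = 92.2%, within 97% cap
Employment 70 ≥ 12 months
Total monthly debts = (3,260 + 100 + 3,890 + 840) = 8,090. DTI = 8,090/17,300 = 46.8% ≤ 50%
All requirements met. Score 642 falls in the 632–661 tier → 14.3%.

Approved at 14.3%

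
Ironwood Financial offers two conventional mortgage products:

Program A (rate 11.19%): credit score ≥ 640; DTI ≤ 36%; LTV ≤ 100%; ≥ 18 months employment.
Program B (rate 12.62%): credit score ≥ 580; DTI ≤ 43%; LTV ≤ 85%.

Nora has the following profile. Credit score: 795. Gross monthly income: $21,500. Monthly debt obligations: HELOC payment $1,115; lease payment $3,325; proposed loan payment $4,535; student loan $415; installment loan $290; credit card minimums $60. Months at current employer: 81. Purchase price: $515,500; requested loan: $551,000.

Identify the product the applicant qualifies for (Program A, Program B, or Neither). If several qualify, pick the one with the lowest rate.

Neither

Total debts = (1,115 + 3,325 + 4,535 + 415 + 290 + 60) = 9,740; DTI = 9,740/21,500 = 45.3%.
LTV = 551,000/515,500 = 106.9%.
Program A: score 795 ≥ 640; DTI 45.3% > 36%; LTV 106.9% > 100%; employment 81 ≥ 18 mo → does not qualify.
Program B: score 795 ≥ 580; DTI 45.3% > 43%; LTV 106.9% > 85% → does not qualify.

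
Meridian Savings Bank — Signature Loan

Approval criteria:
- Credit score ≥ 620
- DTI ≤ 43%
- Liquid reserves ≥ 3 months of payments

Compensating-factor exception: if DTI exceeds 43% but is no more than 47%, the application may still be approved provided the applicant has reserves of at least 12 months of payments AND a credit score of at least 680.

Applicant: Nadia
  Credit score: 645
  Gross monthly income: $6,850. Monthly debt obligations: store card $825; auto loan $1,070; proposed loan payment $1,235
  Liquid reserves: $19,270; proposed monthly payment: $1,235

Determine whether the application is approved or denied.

Denied

Credit score 645 ≥ 620 (meets base)
Total debts = (825 + 1,070 + 1,235) = 3,130. DTI: 3,130 ÷ 6,850 = 45.7%, over the 43% base limit.
Reserves: 19,270 ÷ 1,235 = 15.6 months (meets 3-month minimum)
DTI 45.7% is within the 43%–47% exception band; checking compensating factors.
Override check — reserves: 15.6 mo (ok); score: 645 (below 680).
Compensating-factor requirement not fully met.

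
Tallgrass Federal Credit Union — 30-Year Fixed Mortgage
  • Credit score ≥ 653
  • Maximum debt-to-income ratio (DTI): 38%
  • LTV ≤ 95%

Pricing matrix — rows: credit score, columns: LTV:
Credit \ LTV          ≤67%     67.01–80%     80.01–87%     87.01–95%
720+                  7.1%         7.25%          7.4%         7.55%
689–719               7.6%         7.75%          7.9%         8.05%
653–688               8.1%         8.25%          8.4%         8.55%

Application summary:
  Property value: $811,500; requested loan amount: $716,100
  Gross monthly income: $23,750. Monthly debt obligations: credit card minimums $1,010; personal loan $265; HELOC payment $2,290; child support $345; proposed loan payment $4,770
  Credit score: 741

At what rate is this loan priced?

7.55%

Credit score 741 ≥ 653; Total monthly debts = (1,010 + 265 + 2,290 + 345 + 4,770) = 8,680. Debt-to-income = 8,680/23,750 = 36.5% — meets 38% limit
LTV: 716,100 ÷ 811,500 = 88.2%, within 95% cap
Score 741 is in the 720+ band; LTV 88.2% is in the 87.01–95% band → 7.55%.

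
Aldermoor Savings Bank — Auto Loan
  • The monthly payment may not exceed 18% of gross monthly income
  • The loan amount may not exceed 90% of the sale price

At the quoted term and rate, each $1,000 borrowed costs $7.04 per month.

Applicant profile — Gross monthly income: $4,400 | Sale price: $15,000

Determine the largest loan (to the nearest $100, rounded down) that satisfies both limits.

Payment cap: 18% × $4,400 = $792/month.
At $7.04 per $1,000, that supports 792/7.04 × 1,000 ≈ $112,500 → $112,500.
LTV cap: 90% × $15,000 = $13,500 → $13,500.
Binding constraint: loan-to-value.

$13,500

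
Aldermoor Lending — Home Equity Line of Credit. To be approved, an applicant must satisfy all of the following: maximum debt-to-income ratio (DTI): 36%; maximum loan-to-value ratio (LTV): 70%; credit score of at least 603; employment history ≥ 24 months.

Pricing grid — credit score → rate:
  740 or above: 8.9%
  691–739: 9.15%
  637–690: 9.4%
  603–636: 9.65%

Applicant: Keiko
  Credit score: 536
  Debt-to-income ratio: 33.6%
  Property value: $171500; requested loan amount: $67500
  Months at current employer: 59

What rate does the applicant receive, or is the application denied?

Denied

Credit score 536 < 603 (below minimum)
Debt-to-income 33.6% vs 36% cap — pass
Employment 59 ≥ 24 months
Loan-to-value = 67,500/171,500 = 39.4% — pass (70% max)
Not all requirements met → denied.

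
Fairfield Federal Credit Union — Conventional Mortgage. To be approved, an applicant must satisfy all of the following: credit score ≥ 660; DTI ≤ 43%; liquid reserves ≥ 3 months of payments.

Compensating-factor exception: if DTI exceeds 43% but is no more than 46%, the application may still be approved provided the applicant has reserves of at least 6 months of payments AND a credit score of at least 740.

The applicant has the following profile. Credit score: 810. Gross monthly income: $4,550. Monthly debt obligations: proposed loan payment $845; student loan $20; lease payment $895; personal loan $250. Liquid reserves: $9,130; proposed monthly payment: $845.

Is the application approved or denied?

Credit score 810 ≥ 660 (meets base)
Total debts = (845 + 20 + 895 + 250) = 2,010. DTI = 2,010/4,550 = 44.2% > 43% — standard DTI limit exceeded.
Reserves: 9,130 ÷ 845 = 10.8 months (meets 3-month minimum)
DTI 44.2% is within the 43%–46% exception band; checking compensating factors.
Override check — reserves: 10.8 mo (ok); score: 810 (ok).
Both compensating conditions met → exception applies.

Approved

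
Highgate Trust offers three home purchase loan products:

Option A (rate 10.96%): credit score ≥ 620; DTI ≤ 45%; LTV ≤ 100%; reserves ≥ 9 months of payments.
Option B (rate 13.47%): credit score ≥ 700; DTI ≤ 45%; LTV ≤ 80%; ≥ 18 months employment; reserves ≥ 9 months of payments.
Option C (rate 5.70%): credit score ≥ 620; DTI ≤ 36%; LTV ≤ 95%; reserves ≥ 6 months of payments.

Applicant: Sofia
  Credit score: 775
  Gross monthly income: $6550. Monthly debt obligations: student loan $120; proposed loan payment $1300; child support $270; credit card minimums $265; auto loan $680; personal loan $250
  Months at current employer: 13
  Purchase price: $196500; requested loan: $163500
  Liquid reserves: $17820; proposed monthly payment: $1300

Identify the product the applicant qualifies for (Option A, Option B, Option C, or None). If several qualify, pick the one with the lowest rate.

Total debts = (120 + 1,300 + 270 + 265 + 680 + 250) = 2,885; DTI = 2,885/6,550 = 44%.
LTV = 163,500/196,500 = 83.2%.
Reserves = 17,820/1,300 = 13.7 months.
Option A: score 775 ≥ 620; DTI 44% ≤ 45%; LTV 83.2% ≤ 100%; reserves 13.7 ≥ 9 mo → qualifies.
Option B: score 775 ≥ 700; DTI 44% ≤ 45%; LTV 83.2% > 80%; employment 13 < 18 mo; reserves 13.7 ≥ 9 mo → does not qualify.
Option C: score 775 ≥ 620; DTI 44% > 36%; LTV 83.2% ≤ 95%; reserves 13.7 ≥ 6 mo → does not qualify.

Option A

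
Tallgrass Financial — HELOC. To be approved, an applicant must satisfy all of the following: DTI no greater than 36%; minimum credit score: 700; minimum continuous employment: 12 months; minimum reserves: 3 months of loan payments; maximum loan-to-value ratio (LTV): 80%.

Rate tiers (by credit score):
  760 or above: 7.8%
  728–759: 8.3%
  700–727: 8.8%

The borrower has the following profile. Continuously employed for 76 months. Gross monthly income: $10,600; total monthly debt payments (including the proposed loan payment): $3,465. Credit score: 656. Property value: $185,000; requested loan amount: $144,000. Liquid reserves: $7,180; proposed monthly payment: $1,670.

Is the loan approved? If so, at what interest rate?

Denied

Credit score 656 < 700 (below minimum)
Employment 76 ≥ 12 months
Reserves = 7,180/1,670 = 4.3 months ≥ 3
LTV = 144,000/185,000 = 77.8% ≤ 80%
Debt-to-income = 3,465/10,600 = 32.7% — meets 36% limit
Not all requirements met → denied.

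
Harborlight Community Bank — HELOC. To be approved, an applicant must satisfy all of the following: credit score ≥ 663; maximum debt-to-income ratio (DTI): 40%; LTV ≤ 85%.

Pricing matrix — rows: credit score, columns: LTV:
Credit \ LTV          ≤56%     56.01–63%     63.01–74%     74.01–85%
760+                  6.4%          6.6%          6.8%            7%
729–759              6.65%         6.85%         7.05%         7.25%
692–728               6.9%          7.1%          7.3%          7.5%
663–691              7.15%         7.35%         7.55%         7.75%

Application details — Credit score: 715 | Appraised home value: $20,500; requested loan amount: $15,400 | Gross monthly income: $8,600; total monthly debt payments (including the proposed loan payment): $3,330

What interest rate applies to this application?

Credit score 715 ≥ 663; DTI = 3,330/8,600 = 38.7% ≤ 40%
Loan-to-value = 15,400/20,500 = 75.1% — pass (85% max)
Credit 715 → row 692–728; LTV 75.1% → column 74.01–85%. Grid cell → 7.5%.

7.5%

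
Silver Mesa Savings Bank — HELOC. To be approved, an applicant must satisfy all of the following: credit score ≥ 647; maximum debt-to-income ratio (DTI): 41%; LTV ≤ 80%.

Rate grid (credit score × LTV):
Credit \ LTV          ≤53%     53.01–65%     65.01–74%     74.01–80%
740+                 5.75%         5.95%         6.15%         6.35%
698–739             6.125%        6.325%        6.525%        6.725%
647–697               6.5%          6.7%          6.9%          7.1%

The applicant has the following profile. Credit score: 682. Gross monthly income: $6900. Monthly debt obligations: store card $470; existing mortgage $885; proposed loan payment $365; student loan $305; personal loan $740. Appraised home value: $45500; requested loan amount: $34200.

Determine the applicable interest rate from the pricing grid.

Credit score 682 ≥ 647; Total monthly debts = (470 + 885 + 365 + 305 + 740) = 2,765. Debt-to-income = 2,765/6,900 = 40.1% — meets 41% limit
LTV: 34,200 ÷ 45,500 = 75.2%, within 80% cap
Row: 682 falls in 647–697. Column: 75.2% falls in 74.01–80%. Rate = 7.1%.

7.1%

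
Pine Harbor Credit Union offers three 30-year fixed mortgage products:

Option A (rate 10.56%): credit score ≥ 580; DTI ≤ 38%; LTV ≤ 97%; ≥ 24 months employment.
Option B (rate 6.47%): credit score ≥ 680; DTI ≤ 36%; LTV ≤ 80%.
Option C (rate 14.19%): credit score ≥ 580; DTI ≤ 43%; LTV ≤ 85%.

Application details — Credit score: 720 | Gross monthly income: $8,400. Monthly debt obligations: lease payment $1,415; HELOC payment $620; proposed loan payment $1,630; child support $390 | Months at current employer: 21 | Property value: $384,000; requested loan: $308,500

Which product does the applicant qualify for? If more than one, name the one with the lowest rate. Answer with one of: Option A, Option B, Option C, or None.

Total debts = (1,415 + 620 + 1,630 + 390) = 4,055; DTI = 4,055/8,400 = 48.3%.
LTV = 308,500/384,000 = 80.3%.
Option A: score 720 ≥ 580; DTI 48.3% > 38%; LTV 80.3% ≤ 97%; employment 21 < 24 mo → does not qualify.
Option B: score 720 ≥ 680; DTI 48.3% > 36%; LTV 80.3% > 80% → does not qualify.
Option C: score 720 ≥ 580; DTI 48.3% > 43%; LTV 80.3% ≤ 85% → does not qualify.

None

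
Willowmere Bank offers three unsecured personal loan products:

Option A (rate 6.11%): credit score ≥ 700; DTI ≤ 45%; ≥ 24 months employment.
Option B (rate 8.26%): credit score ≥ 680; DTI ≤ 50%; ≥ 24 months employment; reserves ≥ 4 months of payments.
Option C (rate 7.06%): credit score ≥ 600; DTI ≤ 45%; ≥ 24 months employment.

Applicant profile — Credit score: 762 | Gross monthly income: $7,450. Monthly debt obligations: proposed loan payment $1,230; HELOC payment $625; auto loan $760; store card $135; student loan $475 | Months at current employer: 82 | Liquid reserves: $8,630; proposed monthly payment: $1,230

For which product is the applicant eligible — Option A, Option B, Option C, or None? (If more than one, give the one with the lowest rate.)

Option A

Total debts = (1,230 + 625 + 760 + 135 + 475) = 3,225; DTI = 3,225/7,450 = 43.3%.
Reserves = 8,630/1,230 = 7.0 months.
Option A: score 762 ≥ 700; DTI 43.3% ≤ 45%; employment 82 ≥ 24 mo → qualifies.
Option B: score 762 ≥ 680; DTI 43.3% ≤ 50%; employment 82 ≥ 24 mo; reserves 7.0 ≥ 4 mo → qualifies.
Option C: score 762 ≥ 600; DTI 43.3% ≤ 45%; employment 82 ≥ 24 mo → qualifies.
Qualifying: Option A, Option B, Option C. Lowest rate is 6.11% → Option A.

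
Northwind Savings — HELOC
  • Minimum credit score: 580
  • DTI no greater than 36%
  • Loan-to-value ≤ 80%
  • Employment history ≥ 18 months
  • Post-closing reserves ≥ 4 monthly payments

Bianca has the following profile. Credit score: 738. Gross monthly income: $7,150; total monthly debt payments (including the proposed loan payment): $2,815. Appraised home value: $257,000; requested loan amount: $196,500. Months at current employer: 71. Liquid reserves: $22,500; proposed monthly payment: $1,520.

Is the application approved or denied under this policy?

Credit score 738 ≥ 580 (meets)
Debt-to-income = 2,815/7,150 = 39.4% — over 36% limit
Loan-to-value = 196,500/257,000 = 76.5% — pass (80% max)
Employment 71 ≥ 18 months
Reserves: 22,500 ÷ 1,520 = 14.8 months (meets 4-month minimum)
Fails on DTI.

Denied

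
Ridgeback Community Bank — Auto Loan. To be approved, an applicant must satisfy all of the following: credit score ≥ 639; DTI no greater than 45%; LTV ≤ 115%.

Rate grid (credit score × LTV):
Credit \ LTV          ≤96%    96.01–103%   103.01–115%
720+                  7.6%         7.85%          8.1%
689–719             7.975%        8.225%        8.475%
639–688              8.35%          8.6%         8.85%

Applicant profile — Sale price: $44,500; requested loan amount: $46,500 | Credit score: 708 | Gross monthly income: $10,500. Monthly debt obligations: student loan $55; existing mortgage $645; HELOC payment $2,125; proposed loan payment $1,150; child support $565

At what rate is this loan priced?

Credit score 708 ≥ 639; Total monthly debts = (55 + 645 + 2,125 + 1,150 + 565) = 4,540. DTI = 4,540/10,500 = 43.2% ≤ 45%
LTV = 46,500/44,500 = 104.5% ≤ 115%
Score 708 is in the 689–719 band; LTV 104.5% is in the 103.01–115% band → 8.475%.

8.475%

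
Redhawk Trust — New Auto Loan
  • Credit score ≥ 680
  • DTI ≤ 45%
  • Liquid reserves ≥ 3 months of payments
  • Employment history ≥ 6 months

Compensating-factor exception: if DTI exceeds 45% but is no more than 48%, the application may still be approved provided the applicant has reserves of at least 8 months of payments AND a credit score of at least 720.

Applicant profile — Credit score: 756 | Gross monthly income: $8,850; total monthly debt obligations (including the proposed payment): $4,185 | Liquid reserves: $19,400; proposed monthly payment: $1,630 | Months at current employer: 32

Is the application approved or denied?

Credit score 756 ≥ 680 (meets base)
DTI = 4,185/8,850 = 47.3% > 45% — standard DTI limit exceeded.
Reserves = 19,400/1,630 = 11.9 months ≥ 3
Employment 32 ≥ 6 months
DTI 47.3% is within the 45%–48% exception band; checking compensating factors.
Override check — reserves: 11.9 mo (ok); score: 756 (ok).
Both override conditions satisfied; DTI exception granted.

Approved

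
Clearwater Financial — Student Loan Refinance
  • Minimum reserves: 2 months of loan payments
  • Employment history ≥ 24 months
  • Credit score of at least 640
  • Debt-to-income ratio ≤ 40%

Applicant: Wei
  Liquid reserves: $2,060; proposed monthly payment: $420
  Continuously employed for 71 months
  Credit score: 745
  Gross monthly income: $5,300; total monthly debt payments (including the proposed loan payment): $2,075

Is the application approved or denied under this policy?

Liquid reserves cover 2,060/420 = 4.9 months — ≥ 2 required
Employment 71 ≥ 24 months
Credit score 745 ≥ 640 (meets)
Debt-to-income = 2,075/5,300 = 39.2% — meets 40% limit
All criteria satisfied.

Approved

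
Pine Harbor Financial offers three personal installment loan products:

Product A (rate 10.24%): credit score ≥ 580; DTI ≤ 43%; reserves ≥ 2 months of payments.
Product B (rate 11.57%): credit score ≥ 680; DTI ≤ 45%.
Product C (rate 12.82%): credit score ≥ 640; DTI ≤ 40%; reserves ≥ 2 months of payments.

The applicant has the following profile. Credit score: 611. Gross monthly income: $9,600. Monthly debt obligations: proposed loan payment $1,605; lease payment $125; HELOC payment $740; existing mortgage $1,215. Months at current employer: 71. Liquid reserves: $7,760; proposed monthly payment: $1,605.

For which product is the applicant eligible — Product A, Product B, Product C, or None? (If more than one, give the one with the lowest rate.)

Product A

Total debts = (1,605 + 125 + 740 + 1,215) = 3,685; DTI = 3,685/9,600 = 38.4%.
Reserves = 7,760/1,605 = 4.8 months.
Product A: score 611 ≥ 580; DTI 38.4% ≤ 43%; reserves 4.8 ≥ 2 mo → qualifies.
Product B: score 611 < 680; DTI 38.4% ≤ 45% → does not qualify.
Product C: score 611 < 640; DTI 38.4% ≤ 40%; reserves 4.8 ≥ 2 mo → does not qualify.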